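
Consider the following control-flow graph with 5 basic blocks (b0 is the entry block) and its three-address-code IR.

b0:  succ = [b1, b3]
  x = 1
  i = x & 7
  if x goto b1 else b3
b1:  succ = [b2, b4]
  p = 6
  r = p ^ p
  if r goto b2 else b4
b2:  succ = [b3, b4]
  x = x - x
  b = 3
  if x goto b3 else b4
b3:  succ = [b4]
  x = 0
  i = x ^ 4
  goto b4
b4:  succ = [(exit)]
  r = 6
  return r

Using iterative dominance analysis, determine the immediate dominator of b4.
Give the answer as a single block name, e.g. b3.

idom tree: b1←b0 b2←b1 b3←b0 b4←b0
Dom at joins:
  b3: preds {b0,b2}: {b0} ∩ {b0,b1,b2} = {b0}; idom=b0
  b4: preds {b1,b2,b3}: {b0,b1} ∩ {b0,b1,b2} ∩ {b0,b3} = {b0}; idom=b0

idom(b4) = b0

Answer: b0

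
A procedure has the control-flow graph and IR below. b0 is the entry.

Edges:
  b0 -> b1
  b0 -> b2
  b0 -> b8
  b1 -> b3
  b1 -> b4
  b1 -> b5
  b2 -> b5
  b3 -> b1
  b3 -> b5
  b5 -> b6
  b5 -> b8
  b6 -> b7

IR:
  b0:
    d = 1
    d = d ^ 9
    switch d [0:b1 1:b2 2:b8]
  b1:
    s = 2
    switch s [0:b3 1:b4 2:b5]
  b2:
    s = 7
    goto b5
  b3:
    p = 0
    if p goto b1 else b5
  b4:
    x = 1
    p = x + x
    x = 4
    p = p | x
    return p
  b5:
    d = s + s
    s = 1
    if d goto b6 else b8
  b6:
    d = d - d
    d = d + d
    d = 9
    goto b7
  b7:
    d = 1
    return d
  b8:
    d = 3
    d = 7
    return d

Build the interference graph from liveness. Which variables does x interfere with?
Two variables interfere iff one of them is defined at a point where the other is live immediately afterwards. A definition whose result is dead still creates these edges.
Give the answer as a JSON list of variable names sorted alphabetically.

Answer: ["p"]

Working:
def/use:
  b0 def {d} use ∅
  b1 def {s} use ∅
  b2 def {s} use ∅
  b3 def {p} use ∅
  b4 def {p,x} use ∅
  b5 def {d,s} use {s}
  b6 def {d} use {d}
  b7 def {d} use ∅
  b8 def {d} use ∅

Liveness:
  live b0: ∅→∅
  live b1: ∅→{s}
  live b2: ∅→{s}
  live b3: {s}→{s}
  live b4: ∅→∅
  live b5: {s}→{d}
  live b6: {d}→∅
  live b7: ∅→∅
  live b8: ∅→∅

Interfere edges:
  d↔{s}
  p↔{s,x}
  s↔{d,p}
  x↔{p}

N(x) = ["p"]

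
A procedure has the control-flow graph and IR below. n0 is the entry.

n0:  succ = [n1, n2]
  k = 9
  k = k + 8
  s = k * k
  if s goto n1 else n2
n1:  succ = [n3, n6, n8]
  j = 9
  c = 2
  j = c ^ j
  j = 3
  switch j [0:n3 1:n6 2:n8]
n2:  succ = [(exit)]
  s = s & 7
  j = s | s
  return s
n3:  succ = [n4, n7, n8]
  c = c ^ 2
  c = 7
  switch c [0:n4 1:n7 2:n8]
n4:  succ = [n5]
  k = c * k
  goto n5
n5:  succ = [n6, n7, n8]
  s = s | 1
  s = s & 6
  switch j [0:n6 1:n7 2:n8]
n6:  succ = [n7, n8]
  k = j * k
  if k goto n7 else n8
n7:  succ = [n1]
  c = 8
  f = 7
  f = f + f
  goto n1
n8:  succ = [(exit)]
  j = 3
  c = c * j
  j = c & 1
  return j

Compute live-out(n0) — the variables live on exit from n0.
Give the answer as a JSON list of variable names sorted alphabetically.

Answer: ["k", "s"]

Working:
def/use:
  n0: {k,s} / ∅
  n1: {c,j} / ∅
  n2: {j,s} / {s}
  n3: {c} / {c}
  n4: {k} / {c,k}
  n5: {s} / {j,s}
  n6: {k} / {j,k}
  n7: {c,f} / ∅
  n8: {c,j} / {c}

Liveness:
  n0: in=∅ out={k,s}
  n1: in={k,s} out={c,j,k,s}
  n2: in={s} out=∅
  n3: in={c,j,k,s} out={c,j,k,s}
  n4: in={c,j,k,s} out={c,j,k,s}
  n5: in={c,j,k,s} out={c,j,k,s}
  n6: in={c,j,k,s} out={c,k,s}
  n7: in={k,s} out={k,s}
  n8: in={c} out=∅

live-out(n0) = ["k", "s"]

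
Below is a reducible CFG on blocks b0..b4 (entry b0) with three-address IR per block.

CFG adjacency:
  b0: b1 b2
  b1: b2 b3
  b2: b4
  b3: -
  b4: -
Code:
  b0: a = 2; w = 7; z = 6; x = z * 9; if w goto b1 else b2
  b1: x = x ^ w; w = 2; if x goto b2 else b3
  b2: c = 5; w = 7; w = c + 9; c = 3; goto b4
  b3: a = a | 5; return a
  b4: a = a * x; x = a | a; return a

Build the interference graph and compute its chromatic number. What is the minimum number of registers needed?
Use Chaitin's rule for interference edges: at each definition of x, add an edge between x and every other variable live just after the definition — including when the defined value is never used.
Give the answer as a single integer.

Answer: 4

Working:
Per-block:
  b0 def {a,w,x,z} use ∅
  b1 def {w,x} use {w,x}
  b2 def {c,w} use ∅
  b3 def {a} use {a}
  b4 def {a,x} use {a,x}

Live sets:
  b0: in=∅ out={a,w,x}
  b1: in={a,w,x} out={a,x}
  b2: in={a,x} out={a,x}
  b3: in={a} out=∅
  b4: in={a,x} out=∅

Conflict graph:
  a — {c,w,x,z}
  c — {a,w,x}
  w — {a,c,x,z}
  x — {a,c,w}
  z — {a,w}

Colouring:
  lower bound: {a,c,w,x} mutually conflict ⇒ χ ≥ 4
  assign a→r0 c→r2 w→r1 x→r3 z→r2 — no edge inside a register ⇒ χ ≤ 4
  χ = 4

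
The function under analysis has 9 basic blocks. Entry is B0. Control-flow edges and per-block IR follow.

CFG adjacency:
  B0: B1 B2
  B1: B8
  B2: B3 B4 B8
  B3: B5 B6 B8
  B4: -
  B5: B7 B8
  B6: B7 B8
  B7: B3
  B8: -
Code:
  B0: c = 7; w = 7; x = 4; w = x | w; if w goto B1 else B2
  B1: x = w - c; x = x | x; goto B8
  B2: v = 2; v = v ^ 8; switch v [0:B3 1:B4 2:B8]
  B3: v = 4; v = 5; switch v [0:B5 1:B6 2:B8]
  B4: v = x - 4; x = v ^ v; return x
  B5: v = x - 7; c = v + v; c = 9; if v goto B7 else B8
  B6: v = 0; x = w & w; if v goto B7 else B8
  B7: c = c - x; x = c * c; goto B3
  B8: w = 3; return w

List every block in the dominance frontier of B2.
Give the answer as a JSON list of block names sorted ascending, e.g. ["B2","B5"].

idom tree: B1←B0 B2←B0 B3←B2 B4←B2 B5←B3 B6←B3 B7←B3 B8←B0
Dom∩ at merges:
  B3: preds {B2,B7}: {B0,B2} ∩ {B0,B2,B3,B7} = {B0,B2}; idom=B2
  B7: preds {B5,B6}: {B0,B2,B3,B5} ∩ {B0,B2,B3,B6} = {B0,B2,B3}; idom=B3
  B8: preds {B1,B2,B3,B5,B6}: {B0,B1} ∩ {B0,B2} ∩ {B0,B2,B3} ∩ {B0,B2,B3,B5} ∩ {B0,B2,B3,B6} = {B0}; idom=B0

Frontier:
  B3←B2: walk · to B2
  B3←B7: walk B7→B3 to B2
  B7←B5: walk B5 to B3
  B7←B6: walk B6 to B3
  B8←B1: walk B1 to B0
  B8←B2: walk B2 to B0
  B8←B3: walk B3→B2 to B0
  B8←B5: walk B5→B3→B2 to B0
  B8←B6: walk B6→B3→B2 to B0
  B0: DF=∅
  B1: DF={B8}
  B2: DF={B8}
  B3: DF={B3,B8}
  B4: DF=∅
  B5: DF={B7,B8}
  B6: DF={B7,B8}
  B7: DF={B3}
  B8: DF=∅

DF(B2) = ["B8"]

Answer: ["B8"]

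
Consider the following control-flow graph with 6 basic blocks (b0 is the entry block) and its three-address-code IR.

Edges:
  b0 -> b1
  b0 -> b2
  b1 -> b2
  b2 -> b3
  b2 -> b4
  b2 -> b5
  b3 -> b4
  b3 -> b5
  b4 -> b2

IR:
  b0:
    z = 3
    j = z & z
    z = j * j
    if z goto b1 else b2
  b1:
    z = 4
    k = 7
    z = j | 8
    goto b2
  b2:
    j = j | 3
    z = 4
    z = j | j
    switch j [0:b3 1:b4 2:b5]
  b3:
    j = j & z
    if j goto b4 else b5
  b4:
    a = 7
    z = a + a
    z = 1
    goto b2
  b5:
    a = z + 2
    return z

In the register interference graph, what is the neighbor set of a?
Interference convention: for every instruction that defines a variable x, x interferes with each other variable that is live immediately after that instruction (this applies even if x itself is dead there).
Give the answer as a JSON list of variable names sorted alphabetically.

def/use:
  b0 def {j,z} use ∅
  b1 def {k,z} use {j}
  b2 def {j,z} use {j}
  b3 def {j} use {j,z}
  b4 def {a,z} use ∅
  b5 def {a} use {z}

Liveness:
  b0 li=∅ lo={j}
  b1 li={j} lo={j}
  b2 li={j} lo={j,z}
  b3 li={j,z} lo={j,z}
  b4 li={j} lo={j}
  b5 li={z} lo=∅

Interference:
  a — {j,z}
  j — {a,k,z}
  k — {j}
  z — {a,j}

N(a) = ["j", "z"]

Answer: ["j", "z"]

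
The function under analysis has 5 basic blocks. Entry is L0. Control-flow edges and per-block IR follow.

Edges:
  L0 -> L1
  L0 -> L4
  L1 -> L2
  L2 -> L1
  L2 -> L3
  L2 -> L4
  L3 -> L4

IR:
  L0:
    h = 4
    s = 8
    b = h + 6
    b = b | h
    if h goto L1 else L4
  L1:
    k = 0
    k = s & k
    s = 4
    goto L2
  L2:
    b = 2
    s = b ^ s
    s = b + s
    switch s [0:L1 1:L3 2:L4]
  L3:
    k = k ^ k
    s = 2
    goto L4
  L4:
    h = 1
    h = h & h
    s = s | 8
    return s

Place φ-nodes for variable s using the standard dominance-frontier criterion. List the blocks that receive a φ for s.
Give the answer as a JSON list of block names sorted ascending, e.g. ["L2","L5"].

idom tree: L1←L0 L2←L1 L3←L2 L4←L0
Join-block Dom:
  L1: preds {L0,L2}: {L0} ∩ {L0,L1,L2} = {L0}; idom=L0
  L4: preds {L0,L2,L3}: {L0} ∩ {L0,L1,L2} ∩ {L0,L1,L2,L3} = {L0}; idom=L0

DF derivation:
  L1←L0: walk · to L0
  L1←L2: walk L2→L1 to L0
  L4←L0: walk · to L0
  L4←L2: walk L2→L1 to L0
  L4←L3: walk L3→L2→L1 to L0
  L0: DF=∅
  L1: DF={L1,L4}
  L2: DF={L1,L4}
  L3: DF={L4}
  L4: DF=∅

φ for s: defs {L0,L1,L2,L3,L4}
  DF⁺ = {L1,L4}

Answer: ["L1", "L4"]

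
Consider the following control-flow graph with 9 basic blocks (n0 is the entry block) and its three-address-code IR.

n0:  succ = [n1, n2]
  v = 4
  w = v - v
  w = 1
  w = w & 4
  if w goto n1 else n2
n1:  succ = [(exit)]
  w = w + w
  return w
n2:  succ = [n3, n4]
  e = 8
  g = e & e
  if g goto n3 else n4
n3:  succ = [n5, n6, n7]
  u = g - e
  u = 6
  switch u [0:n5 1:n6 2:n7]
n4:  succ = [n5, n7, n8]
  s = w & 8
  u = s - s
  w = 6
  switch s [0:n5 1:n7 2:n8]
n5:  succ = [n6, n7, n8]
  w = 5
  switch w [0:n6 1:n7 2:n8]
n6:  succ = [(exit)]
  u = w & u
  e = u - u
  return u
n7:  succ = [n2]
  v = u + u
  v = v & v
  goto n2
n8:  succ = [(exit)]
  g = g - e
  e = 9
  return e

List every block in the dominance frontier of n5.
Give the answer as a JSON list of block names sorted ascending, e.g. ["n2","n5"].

idom tree: n1←n0 n2←n0 n3←n2 n4←n2 n5←n2 n6←n2 n7←n2 n8←n2
Join-block Dom:
  n2: preds {n0,n7}: {n0} ∩ {n0,n2,n7} = {n0}; idom=n0
  n5: preds {n3,n4}: {n0,n2,n3} ∩ {n0,n2,n4} = {n0,n2}; idom=n2
  n6: preds {n3,n5}: {n0,n2,n3} ∩ {n0,n2,n5} = {n0,n2}; idom=n2
  n7: preds {n3,n4,n5}: {n0,n2,n3} ∩ {n0,n2,n4} ∩ {n0,n2,n5} = {n0,n2}; idom=n2
  n8: preds {n4,n5}: {n0,n2,n4} ∩ {n0,n2,n5} = {n0,n2}; idom=n2

DF walk-up:
  n2←n0: walk · to n0
  n2←n7: walk n7→n2 to n0
  n5←n3: walk n3 to n2
  n5←n4: walk n4 to n2
  n6←n3: walk n3 to n2
  n6←n5: walk n5 to n2
  n7←n3: walk n3 to n2
  n7←n4: walk n4 to n2
  n7←n5: walk n5 to n2
  n8←n4: walk n4 to n2
  n8←n5: walk n5 to n2
  n0: DF=∅
  n1: DF=∅
  n2: DF={n2}
  n3: DF={n5,n6,n7}
  n4: DF={n5,n7,n8}
  n5: DF={n6,n7,n8}
  n6: DF=∅
  n7: DF={n2}
  n8: DF=∅

DF(n5) = ["n6", "n7", "n8"]

Answer: ["n6", "n7", "n8"]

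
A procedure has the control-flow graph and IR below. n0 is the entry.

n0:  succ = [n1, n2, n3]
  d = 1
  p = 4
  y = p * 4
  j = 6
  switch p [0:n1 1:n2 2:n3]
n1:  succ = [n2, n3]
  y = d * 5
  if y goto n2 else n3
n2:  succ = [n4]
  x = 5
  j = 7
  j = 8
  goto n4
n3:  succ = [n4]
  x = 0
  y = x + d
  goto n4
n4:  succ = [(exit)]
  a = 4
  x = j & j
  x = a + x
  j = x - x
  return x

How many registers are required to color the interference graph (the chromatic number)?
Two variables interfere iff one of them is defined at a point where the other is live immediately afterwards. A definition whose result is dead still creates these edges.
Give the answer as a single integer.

def/use:
  n0: {d,j,p,y} / ∅
  n1: {y} / {d}
  n2: {j,x} / ∅
  n3: {x,y} / {d}
  n4: {a,j,x} / {j}

Backward fixpoint:
  n0: in=∅ out={d,j}
  n1: in={d,j} out={d,j}
  n2: in=∅ out={j}
  n3: in={d,j} out={j}
  n4: in={j} out=∅

Interfere edges:
  a: {j,x}
  d: {j,p,x,y}
  j: {a,d,p,x,y}
  p: {d,j,y}
  x: {a,d,j}
  y: {d,j,p}

Chromatic number:
  lower bound: {d,j,p,y} mutually conflict ⇒ χ ≥ 4
  assign a→R1 d→R1 j→R0 p→R2 x→R2 y→R3 — no edge inside a register ⇒ χ ≤ 4
  χ = 4

Answer: 4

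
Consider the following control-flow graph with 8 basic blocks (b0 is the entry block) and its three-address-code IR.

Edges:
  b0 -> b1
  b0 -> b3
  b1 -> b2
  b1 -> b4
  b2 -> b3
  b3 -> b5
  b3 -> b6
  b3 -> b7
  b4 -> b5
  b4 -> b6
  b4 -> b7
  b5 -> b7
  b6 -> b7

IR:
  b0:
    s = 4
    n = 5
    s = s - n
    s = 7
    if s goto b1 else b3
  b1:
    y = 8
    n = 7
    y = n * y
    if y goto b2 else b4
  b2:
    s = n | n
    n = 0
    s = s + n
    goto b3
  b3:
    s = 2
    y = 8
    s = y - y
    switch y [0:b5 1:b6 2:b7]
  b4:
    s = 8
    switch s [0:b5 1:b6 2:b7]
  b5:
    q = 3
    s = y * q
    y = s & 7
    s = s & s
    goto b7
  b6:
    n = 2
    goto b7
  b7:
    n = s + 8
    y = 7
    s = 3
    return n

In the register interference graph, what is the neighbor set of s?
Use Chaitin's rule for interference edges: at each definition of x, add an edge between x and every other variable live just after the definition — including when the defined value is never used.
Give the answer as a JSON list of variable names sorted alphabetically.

Answer: ["n", "y"]

Derivation:
Per-block:
  b0: def={n,s} ue=∅
  b1: def={n,y} ue=∅
  b2: def={n,s} ue={n}
  b3: def={s,y} ue=∅
  b4: def={s} ue=∅
  b5: def={q,s,y} ue={y}
  b6: def={n} ue=∅
  b7: def={n,s,y} ue={s}

Live sets:
  live b0: ∅→∅
  live b1: ∅→{n,y}
  live b2: {n}→∅
  live b3: ∅→{s,y}
  live b4: {y}→{s,y}
  live b5: {y}→{s}
  live b6: {s}→{s}
  live b7: {s}→∅

Interference:
  n — {s,y}
  q — {y}
  s — {n,y}
  y — {n,q,s}

N(s) = ["n", "y"]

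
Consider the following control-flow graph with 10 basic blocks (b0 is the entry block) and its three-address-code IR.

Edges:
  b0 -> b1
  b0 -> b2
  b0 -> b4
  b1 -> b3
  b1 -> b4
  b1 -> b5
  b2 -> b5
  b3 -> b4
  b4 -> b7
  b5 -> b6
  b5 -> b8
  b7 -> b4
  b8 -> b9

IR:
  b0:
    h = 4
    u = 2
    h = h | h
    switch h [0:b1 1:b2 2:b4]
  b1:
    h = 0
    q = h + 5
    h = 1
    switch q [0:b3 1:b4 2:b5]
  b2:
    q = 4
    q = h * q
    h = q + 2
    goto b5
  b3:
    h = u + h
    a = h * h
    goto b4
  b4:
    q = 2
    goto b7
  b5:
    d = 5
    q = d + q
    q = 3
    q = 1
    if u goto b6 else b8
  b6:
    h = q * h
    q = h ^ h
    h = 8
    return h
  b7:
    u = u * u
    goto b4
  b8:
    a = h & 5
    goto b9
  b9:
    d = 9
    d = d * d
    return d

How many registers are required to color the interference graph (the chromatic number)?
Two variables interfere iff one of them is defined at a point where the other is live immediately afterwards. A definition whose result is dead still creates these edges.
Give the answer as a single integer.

Answer: 4

Working:
Per-block:
  b0: {h,u} / ∅
  b1: {h,q} / ∅
  b2: {h,q} / {h}
  b3: {a,h} / {h,u}
  b4: {q} / ∅
  b5: {d,q} / {q,u}
  b6: {h,q} / {h,q}
  b7: {u} / {u}
  b8: {a} / {h}
  b9: {d} / ∅

Live sets:
  b0: in=∅ out={h,u}
  b1: in={u} out={h,q,u}
  b2: in={h,u} out={h,q,u}
  b3: in={h,u} out={u}
  b4: in={u} out={u}
  b5: in={h,q,u} out={h,q}
  b6: in={h,q} out=∅
  b7: in={u} out={u}
  b8: in={h} out=∅
  b9: in=∅ out=∅

Conflict graph:
  a — {u}
  d — {h,q,u}
  h — {d,q,u}
  q — {d,h,u}
  u — {a,d,h,q}

Registers:
  lower bound: {d,h,q,u} mutually conflict ⇒ χ ≥ 4
  4-colouring: R0={u}  R1={a,d}  R2={h}  R3={q}
  χ = 4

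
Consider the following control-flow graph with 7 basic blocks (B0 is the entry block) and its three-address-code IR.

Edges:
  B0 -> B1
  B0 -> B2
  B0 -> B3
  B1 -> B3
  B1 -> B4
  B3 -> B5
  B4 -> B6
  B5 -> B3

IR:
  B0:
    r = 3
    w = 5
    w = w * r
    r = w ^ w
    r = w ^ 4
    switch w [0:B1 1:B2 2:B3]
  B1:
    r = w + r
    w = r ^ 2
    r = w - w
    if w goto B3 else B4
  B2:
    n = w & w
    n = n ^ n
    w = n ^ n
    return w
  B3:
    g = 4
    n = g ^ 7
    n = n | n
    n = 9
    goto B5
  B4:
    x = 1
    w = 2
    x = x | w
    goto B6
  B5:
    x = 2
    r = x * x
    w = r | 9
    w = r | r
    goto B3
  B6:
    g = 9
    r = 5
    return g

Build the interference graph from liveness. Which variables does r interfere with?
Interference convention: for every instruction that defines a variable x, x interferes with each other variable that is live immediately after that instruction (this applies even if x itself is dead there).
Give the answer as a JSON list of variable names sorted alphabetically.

Per-block:
  B0 def {r,w} use ∅
  B1 def {r,w} use {r,w}
  B2 def {n,w} use {w}
  B3 def {g,n} use ∅
  B4 def {w,x} use ∅
  B5 def {r,w,x} use ∅
  B6 def {g,r} use ∅

Liveness:
  B0: in=∅ out={r,w}
  B1: in={r,w} out=∅
  B2: in={w} out=∅
  B3: in=∅ out=∅
  B4: in=∅ out=∅
  B5: in=∅ out=∅
  B6: in=∅ out=∅

Interference:
  g: {r}
  n: ∅
  r: {g,w}
  w: {r,x}
  x: {w}

N(r) = ["g", "w"]

Answer: ["g", "w"]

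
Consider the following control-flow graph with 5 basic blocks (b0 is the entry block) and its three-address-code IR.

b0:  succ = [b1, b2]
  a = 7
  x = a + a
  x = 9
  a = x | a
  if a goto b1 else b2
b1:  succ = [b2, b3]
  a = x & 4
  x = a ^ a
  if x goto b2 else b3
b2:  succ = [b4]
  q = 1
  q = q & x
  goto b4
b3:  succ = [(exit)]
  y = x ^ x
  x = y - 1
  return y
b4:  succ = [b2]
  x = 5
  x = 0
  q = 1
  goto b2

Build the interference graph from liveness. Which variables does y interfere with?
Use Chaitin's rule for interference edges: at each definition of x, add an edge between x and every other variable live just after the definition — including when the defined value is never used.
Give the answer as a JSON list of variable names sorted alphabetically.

Answer: ["x"]

Derivation:
Per-block:
  b0: {a,x} / ∅
  b1: {a,x} / {x}
  b2: {q} / {x}
  b3: {x,y} / {x}
  b4: {q,x} / ∅

Liveness:
  b0 li=∅ lo={x}
  b1 li={x} lo={x}
  b2 li={x} lo=∅
  b3 li={x} lo=∅
  b4 li=∅ lo={x}

Conflict graph:
  a — {x}
  q — {x}
  x — {a,q,y}
  y — {x}

N(y) = ["x"]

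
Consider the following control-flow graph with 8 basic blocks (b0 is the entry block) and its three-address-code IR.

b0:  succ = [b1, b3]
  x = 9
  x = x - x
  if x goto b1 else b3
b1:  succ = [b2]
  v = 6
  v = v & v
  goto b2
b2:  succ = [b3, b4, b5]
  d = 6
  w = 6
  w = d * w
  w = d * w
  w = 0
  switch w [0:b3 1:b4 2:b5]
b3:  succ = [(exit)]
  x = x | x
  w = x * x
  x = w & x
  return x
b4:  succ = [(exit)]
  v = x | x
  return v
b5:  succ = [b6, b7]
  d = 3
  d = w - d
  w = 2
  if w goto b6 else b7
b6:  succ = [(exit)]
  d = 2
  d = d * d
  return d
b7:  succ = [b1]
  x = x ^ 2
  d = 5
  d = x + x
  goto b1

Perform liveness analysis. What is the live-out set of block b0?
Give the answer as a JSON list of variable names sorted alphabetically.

Block summaries:
  b0 def {x} use ∅
  b1 def {v} use ∅
  b2 def {d,w} use ∅
  b3 def {w,x} use {x}
  b4 def {v} use {x}
  b5 def {d,w} use {w}
  b6 def {d} use ∅
  b7 def {d,x} use {x}

Live sets:
  b0 li=∅ lo={x}
  b1 li={x} lo={x}
  b2 li={x} lo={w,x}
  b3 li={x} lo=∅
  b4 li={x} lo=∅
  b5 li={w,x} lo={x}
  b6 li=∅ lo=∅
  b7 li={x} lo={x}

live-out(b0) = ["x"]

Answer: ["x"]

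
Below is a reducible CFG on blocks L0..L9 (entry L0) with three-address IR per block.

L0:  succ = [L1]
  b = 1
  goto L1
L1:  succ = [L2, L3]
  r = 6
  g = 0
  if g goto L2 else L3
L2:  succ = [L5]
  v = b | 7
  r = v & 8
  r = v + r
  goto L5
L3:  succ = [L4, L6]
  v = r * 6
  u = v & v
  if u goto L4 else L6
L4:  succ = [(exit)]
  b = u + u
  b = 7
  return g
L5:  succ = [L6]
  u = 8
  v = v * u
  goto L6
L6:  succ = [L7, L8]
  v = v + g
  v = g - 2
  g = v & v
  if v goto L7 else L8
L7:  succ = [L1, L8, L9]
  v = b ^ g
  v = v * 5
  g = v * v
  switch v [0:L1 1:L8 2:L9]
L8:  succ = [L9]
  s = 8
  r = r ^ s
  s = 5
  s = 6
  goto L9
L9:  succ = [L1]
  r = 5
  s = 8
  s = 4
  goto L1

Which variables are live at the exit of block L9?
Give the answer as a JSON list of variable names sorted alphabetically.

def/use:
  L0 def {b} use ∅
  L1 def {g,r} use ∅
  L2 def {r,v} use {b}
  L3 def {u,v} use {r}
  L4 def {b} use {g,u}
  L5 def {u,v} use {v}
  L6 def {g,v} use {g,v}
  L7 def {g,v} use {b,g}
  L8 def {r,s} use {r}
  L9 def {r,s} use ∅

Liveness:
  L0: in=∅ out={b}
  L1: in={b} out={b,g,r}
  L2: in={b,g} out={b,g,r,v}
  L3: in={b,g,r} out={b,g,r,u,v}
  L4: in={g,u} out=∅
  L5: in={b,g,r,v} out={b,g,r,v}
  L6: in={b,g,r,v} out={b,g,r}
  L7: in={b,g,r} out={b,r}
  L8: in={b,r} out={b}
  L9: in={b} out={b}

live-out(L9) = ["b"]

Answer: ["b"]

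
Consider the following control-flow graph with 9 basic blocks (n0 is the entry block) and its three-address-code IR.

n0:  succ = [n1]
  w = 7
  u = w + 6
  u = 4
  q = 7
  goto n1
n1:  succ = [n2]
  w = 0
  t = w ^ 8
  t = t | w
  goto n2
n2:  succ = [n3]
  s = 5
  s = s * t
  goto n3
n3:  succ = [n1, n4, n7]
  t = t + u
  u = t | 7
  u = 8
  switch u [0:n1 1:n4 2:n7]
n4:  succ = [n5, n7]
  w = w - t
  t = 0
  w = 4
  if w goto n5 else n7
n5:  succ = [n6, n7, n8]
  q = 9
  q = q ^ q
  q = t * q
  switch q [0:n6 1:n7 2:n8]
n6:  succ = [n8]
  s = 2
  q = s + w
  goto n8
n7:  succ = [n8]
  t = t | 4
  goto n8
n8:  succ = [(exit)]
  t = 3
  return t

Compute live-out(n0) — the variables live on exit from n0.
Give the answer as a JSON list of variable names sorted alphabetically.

Answer: ["u"]

Working:
Block summaries:
  n0: {q,u,w} / ∅
  n1: {t,w} / ∅
  n2: {s} / {t}
  n3: {t,u} / {t,u}
  n4: {t,w} / {t,w}
  n5: {q} / {t}
  n6: {q,s} / {w}
  n7: {t} / {t}
  n8: {t} / ∅

Liveness:
  n0: in=∅ out={u}
  n1: in={u} out={t,u,w}
  n2: in={t,u,w} out={t,u,w}
  n3: in={t,u,w} out={t,u,w}
  n4: in={t,w} out={t,w}
  n5: in={t,w} out={t,w}
  n6: in={w} out=∅
  n7: in={t} out=∅
  n8: in=∅ out=∅

live-out(n0) = ["u"]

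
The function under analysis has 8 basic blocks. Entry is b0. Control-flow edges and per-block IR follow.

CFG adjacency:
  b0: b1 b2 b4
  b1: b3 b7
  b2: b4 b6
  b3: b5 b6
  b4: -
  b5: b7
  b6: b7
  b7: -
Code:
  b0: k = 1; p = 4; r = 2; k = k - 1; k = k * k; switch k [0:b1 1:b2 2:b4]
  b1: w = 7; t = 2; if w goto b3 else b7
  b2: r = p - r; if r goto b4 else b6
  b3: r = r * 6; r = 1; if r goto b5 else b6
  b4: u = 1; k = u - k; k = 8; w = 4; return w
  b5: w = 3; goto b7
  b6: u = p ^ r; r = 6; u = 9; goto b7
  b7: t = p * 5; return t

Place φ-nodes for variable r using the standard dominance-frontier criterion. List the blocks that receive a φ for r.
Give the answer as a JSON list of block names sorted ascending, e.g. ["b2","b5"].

idom tree: b1←b0 b2←b0 b3←b1 b4←b0 b5←b3 b6←b0 b7←b0
Dom at joins:
  b4: preds {b0,b2}: {b0} ∩ {b0,b2} = {b0}; idom=b0
  b6: preds {b2,b3}: {b0,b2} ∩ {b0,b1,b3} = {b0}; idom=b0
  b7: preds {b1,b5,b6}: {b0,b1} ∩ {b0,b1,b3,b5} ∩ {b0,b6} = {b0}; idom=b0

Frontier:
  join b4 pred b0: · stop@b0
  join b4 pred b2: b2 stop@b0
  join b6 pred b2: b2 stop@b0
  join b6 pred b3: b3→b1 stop@b0
  join b7 pred b1: b1 stop@b0
  join b7 pred b5: b5→b3→b1 stop@b0
  join b7 pred b6: b6 stop@b0
  b0 → ∅
  b1 → {b6,b7}
  b2 → {b4,b6}
  b3 → {b6,b7}
  b4 → ∅
  b5 → {b7}
  b6 → {b7}
  b7 → ∅

φ for r: defs {b0,b2,b3,b6}
  DF⁺ = {b4,b6,b7}

Answer: ["b4", "b6", "b7"]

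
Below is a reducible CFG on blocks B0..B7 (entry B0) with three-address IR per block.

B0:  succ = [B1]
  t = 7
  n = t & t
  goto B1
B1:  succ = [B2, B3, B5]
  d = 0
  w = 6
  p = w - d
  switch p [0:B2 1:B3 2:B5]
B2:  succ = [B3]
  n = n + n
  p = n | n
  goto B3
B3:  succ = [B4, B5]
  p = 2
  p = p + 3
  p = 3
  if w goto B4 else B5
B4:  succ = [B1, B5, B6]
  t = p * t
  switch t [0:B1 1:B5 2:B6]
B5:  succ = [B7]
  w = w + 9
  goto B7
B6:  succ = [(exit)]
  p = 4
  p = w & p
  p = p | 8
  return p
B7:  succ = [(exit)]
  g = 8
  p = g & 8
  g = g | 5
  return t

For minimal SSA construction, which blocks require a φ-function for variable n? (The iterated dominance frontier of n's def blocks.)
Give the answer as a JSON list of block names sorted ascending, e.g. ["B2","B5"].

idom tree: B1←B0 B2←B1 B3←B1 B4←B3 B5←B1 B6←B4 B7←B5
Dom∩ at merges:
  B1: preds {B0,B4}: {B0} ∩ {B0,B1,B3,B4} = {B0}; idom=B0
  B3: preds {B1,B2}: {B0,B1} ∩ {B0,B1,B2} = {B0,B1}; idom=B1
  B5: preds {B1,B3,B4}: {B0,B1} ∩ {B0,B1,B3} ∩ {B0,B1,B3,B4} = {B0,B1}; idom=B1

DF walk-up:
  B1←B0: walk · to B0
  B1←B4: walk B4→B3→B1 to B0
  B3←B1: walk · to B1
  B3←B2: walk B2 to B1
  B5←B1: walk · to B1
  B5←B3: walk B3 to B1
  B5←B4: walk B4→B3 to B1
  B0 → ∅
  B1 → {B1}
  B2 → {B3}
  B3 → {B1,B5}
  B4 → {B1,B5}
  B5 → ∅
  B6 → ∅
  B7 → ∅

φ for n: defs {B0,B2}
  DF⁺ = {B1,B3,B5}

Answer: ["B1", "B3", "B5"]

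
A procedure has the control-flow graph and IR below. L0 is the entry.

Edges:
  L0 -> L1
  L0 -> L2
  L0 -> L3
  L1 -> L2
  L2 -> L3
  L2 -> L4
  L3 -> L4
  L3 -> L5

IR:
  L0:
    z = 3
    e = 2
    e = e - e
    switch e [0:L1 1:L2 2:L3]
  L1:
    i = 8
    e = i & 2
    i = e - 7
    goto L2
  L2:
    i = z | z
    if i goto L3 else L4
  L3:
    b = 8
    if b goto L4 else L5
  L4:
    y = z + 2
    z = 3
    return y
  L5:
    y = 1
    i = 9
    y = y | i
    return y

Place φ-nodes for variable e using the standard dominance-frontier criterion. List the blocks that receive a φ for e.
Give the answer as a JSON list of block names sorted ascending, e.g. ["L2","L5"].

idom tree: L1←L0 L2←L0 L3←L0 L4←L0 L5←L3
Dom at joins:
  L2: preds {L0,L1}: {L0} ∩ {L0,L1} = {L0}; idom=L0
  L3: preds {L0,L2}: {L0} ∩ {L0,L2} = {L0}; idom=L0
  L4: preds {L2,L3}: {L0,L2} ∩ {L0,L3} = {L0}; idom=L0

DF derivation:
  L2←L0: walk · to L0
  L2←L1: walk L1 to L0
  L3←L0: walk · to L0
  L3←L2: walk L2 to L0
  L4←L2: walk L2 to L0
  L4←L3: walk L3 to L0
  L0: DF=∅
  L1: DF={L2}
  L2: DF={L3,L4}
  L3: DF={L4}
  L4: DF=∅
  L5: DF=∅

φ for e: defs {L0,L1}
  DF⁺ = {L2,L3,L4}

Answer: ["L2", "L3", "L4"]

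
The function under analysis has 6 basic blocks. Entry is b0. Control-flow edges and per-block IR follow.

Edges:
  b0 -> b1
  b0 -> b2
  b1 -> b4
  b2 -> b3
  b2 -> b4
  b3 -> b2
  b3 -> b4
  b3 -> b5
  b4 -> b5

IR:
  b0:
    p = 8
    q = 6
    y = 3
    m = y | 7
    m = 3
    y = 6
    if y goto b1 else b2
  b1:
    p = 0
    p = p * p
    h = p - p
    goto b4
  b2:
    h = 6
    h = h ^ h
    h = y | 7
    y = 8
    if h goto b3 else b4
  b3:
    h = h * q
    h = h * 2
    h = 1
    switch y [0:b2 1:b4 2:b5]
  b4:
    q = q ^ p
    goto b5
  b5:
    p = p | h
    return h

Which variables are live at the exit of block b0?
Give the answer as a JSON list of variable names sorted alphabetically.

Answer: ["p", "q", "y"]

Derivation:
def/use:
  b0: {m,p,q,y} / ∅
  b1: {h,p} / ∅
  b2: {h,y} / {y}
  b3: {h} / {h,q,y}
  b4: {q} / {p,q}
  b5: {p} / {h,p}

Liveness:
  live b0: ∅→{p,q,y}
  live b1: {q}→{h,p,q}
  live b2: {p,q,y}→{h,p,q,y}
  live b3: {h,p,q,y}→{h,p,q,y}
  live b4: {h,p,q}→{h,p}
  live b5: {h,p}→∅

live-out(b0) = ["p", "q", "y"]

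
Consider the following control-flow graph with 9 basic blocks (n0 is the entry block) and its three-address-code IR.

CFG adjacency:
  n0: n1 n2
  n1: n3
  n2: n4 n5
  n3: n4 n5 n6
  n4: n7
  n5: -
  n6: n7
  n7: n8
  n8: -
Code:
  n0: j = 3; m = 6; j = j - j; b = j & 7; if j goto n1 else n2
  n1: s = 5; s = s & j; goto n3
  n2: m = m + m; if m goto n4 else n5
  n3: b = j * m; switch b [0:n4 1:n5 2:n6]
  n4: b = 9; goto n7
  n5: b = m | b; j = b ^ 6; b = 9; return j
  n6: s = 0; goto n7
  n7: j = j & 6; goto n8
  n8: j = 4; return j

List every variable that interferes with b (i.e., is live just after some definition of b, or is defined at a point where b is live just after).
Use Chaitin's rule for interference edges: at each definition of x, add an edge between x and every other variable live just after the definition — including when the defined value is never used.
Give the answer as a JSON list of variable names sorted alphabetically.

Per-block:
  n0 def {b,j,m} use ∅
  n1 def {s} use {j}
  n2 def {m} use {m}
  n3 def {b} use {j,m}
  n4 def {b} use ∅
  n5 def {b,j} use {b,m}
  n6 def {s} use ∅
  n7 def {j} use {j}
  n8 def {j} use ∅

Backward fixpoint:
  live n0: ∅→{b,j,m}
  live n1: {j,m}→{j,m}
  live n2: {b,j,m}→{b,j,m}
  live n3: {j,m}→{b,j,m}
  live n4: {j}→{j}
  live n5: {b,m}→∅
  live n6: {j}→{j}
  live n7: {j}→∅
  live n8: ∅→∅

Conflict graph:
  b — {j,m}
  j — {b,m,s}
  m — {b,j,s}
  s — {j,m}

N(b) = ["j", "m"]

Answer: ["j", "m"]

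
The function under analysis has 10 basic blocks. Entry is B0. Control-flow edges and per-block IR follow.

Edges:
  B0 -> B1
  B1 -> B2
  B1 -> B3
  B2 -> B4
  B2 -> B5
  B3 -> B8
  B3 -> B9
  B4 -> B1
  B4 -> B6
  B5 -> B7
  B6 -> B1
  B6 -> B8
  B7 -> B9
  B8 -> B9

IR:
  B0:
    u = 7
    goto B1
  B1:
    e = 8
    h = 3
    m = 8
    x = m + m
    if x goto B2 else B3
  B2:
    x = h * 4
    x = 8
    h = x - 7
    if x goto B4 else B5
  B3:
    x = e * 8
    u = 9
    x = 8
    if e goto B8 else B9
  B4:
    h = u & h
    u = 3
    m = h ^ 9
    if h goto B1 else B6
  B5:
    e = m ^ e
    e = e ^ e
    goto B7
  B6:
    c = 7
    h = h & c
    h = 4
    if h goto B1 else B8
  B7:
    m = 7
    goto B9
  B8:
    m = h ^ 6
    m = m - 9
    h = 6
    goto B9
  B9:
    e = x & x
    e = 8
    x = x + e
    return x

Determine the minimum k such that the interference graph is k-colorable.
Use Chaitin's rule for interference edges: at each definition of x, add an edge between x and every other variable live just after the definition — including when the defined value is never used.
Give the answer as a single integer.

Answer: 5

Derivation:
Block summaries:
  B0: {u} / ∅
  B1: {e,h,m,x} / ∅
  B2: {h,x} / {h}
  B3: {u,x} / {e}
  B4: {h,m,u} / {h,u}
  B5: {e} / {e,m}
  B6: {c,h} / {h}
  B7: {m} / ∅
  B8: {h,m} / {h}
  B9: {e,x} / {x}

Liveness:
  B0 li=∅ lo={u}
  B1 li={u} lo={e,h,m,u}
  B2 li={e,h,m,u} lo={e,h,m,u,x}
  B3 li={e,h} lo={h,x}
  B4 li={h,u,x} lo={h,u,x}
  B5 li={e,m,x} lo={x}
  B6 li={h,u,x} lo={h,u,x}
  B7 li={x} lo={x}
  B8 li={h,x} lo={x}
  B9 li={x} lo=∅

Interfere edges:
  c: {h,u,x}
  e: {h,m,u,x}
  h: {c,e,m,u,x}
  m: {e,h,u,x}
  u: {c,e,h,m,x}
  x: {c,e,h,m,u}

Registers:
  {e,h,m,u,x} pairwise interfere (5-clique) ⇒ χ ≥ 5
  5-colouring: r0={h}  r1={u}  r2={x}  r3={c,e}  r4={m}
  χ = 5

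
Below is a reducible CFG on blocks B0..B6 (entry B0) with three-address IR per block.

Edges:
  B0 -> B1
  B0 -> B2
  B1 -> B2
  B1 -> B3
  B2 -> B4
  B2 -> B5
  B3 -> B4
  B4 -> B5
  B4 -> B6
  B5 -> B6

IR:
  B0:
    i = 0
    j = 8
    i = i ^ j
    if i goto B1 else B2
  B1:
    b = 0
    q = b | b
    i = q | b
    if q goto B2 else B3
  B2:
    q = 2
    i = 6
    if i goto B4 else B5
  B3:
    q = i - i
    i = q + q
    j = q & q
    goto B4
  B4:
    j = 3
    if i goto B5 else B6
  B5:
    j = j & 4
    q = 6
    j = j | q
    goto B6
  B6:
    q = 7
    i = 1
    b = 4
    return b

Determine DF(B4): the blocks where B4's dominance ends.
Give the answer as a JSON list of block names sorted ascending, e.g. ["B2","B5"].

Answer: ["B5", "B6"]

Working:
idom tree: B1←B0 B2←B0 B3←B1 B4←B0 B5←B0 B6←B0
Join-block Dom:
  B2: preds {B0,B1}: {B0} ∩ {B0,B1} = {B0}; idom=B0
  B4: preds {B2,B3}: {B0,B2} ∩ {B0,B1,B3} = {B0}; idom=B0
  B5: preds {B2,B4}: {B0,B2} ∩ {B0,B4} = {B0}; idom=B0
  B6: preds {B4,B5}: {B0,B4} ∩ {B0,B5} = {B0}; idom=B0

Frontier:
  B2←B0: walk · to B0
  B2←B1: walk B1 to B0
  B4←B2: walk B2 to B0
  B4←B3: walk B3→B1 to B0
  B5←B2: walk B2 to B0
  B5←B4: walk B4 to B0
  B6←B4: walk B4 to B0
  B6←B5: walk B5 to B0
  B0 → ∅
  B1 → {B2,B4}
  B2 → {B4,B5}
  B3 → {B4}
  B4 → {B5,B6}
  B5 → {B6}
  B6 → ∅

DF(B4) = ["B5", "B6"]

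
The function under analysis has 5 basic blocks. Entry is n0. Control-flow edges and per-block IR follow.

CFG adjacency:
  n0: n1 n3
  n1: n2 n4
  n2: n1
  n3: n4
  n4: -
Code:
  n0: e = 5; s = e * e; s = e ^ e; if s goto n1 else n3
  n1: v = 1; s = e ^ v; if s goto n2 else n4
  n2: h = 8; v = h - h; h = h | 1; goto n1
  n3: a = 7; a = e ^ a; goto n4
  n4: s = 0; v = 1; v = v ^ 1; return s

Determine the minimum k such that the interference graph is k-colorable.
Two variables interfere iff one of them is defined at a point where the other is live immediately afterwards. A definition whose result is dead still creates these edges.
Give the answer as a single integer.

Answer: 3

Working:
def/use:
  n0: def={e,s} ue=∅
  n1: def={s,v} ue={e}
  n2: def={h,v} ue=∅
  n3: def={a} ue={e}
  n4: def={s,v} ue=∅

Backward fixpoint:
  n0 li=∅ lo={e}
  n1 li={e} lo={e}
  n2 li={e} lo={e}
  n3 li={e} lo=∅
  n4 li=∅ lo=∅

Interference:
  a — {e}
  e — {a,h,s,v}
  h — {e,v}
  s — {e,v}
  v — {e,h,s}

Colouring:
  lower bound: {e,h,v} mutually conflict ⇒ χ ≥ 3
  3-colouring: R0={e}  R1={a,v}  R2={h,s}
  χ = 3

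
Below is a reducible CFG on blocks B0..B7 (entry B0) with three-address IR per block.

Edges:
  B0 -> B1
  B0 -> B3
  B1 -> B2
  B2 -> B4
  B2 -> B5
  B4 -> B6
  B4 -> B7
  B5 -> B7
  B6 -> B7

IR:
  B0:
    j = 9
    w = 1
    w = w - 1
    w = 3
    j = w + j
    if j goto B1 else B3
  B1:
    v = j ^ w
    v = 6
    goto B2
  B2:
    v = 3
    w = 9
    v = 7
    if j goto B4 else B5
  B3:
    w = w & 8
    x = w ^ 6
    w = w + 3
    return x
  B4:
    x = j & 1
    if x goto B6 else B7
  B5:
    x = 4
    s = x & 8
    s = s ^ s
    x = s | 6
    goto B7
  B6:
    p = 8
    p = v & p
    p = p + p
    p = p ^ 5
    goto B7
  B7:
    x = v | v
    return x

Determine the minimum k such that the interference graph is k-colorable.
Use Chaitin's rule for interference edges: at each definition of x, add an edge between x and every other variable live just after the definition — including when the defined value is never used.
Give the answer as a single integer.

Block summaries:
  B0: def={j,w} ue=∅
  B1: def={v} ue={j,w}
  B2: def={v,w} ue={j}
  B3: def={w,x} ue={w}
  B4: def={x} ue={j}
  B5: def={s,x} ue=∅
  B6: def={p} ue={v}
  B7: def={x} ue={v}

Liveness:
  B0: in=∅ out={j,w}
  B1: in={j,w} out={j}
  B2: in={j} out={j,v}
  B3: in={w} out=∅
  B4: in={j,v} out={v}
  B5: in={v} out={v}
  B6: in={v} out={v}
  B7: in={v} out=∅

Conflict graph:
  j: {v,w}
  p: {v}
  s: {v}
  v: {j,p,s,x}
  w: {j,x}
  x: {v,w}

Colouring:
  clique {j,v} ⇒ need ≥ 2
  assign j→r1 p→r1 s→r1 v→r0 w→r0 x→r1 — no edge inside a register ⇒ χ ≤ 2
  χ = 2

Answer: 2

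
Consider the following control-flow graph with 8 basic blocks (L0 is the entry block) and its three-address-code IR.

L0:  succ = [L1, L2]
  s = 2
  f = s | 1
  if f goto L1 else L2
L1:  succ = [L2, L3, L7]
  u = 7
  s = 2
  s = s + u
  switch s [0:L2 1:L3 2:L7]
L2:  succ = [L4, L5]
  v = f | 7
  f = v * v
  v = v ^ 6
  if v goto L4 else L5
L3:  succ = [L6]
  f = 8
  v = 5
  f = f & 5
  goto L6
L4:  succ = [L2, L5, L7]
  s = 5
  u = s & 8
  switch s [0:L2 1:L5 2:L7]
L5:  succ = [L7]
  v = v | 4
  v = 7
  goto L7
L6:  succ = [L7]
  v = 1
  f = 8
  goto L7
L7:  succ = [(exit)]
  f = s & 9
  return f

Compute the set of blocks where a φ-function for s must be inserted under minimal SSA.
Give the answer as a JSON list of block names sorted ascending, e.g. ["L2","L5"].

Answer: ["L2", "L5", "L7"]

Derivation:
idom tree: L1←L0 L2←L0 L3←L1 L4←L2 L5←L2 L6←L3 L7←L0
Join-block Dom:
  L2: preds {L0,L1,L4}: {L0} ∩ {L0,L1} ∩ {L0,L2,L4} = {L0}; idom=L0
  L5: preds {L2,L4}: {L0,L2} ∩ {L0,L2,L4} = {L0,L2}; idom=L2
  L7: preds {L1,L4,L5,L6}: {L0,L1} ∩ {L0,L2,L4} ∩ {L0,L2,L5} ∩ {L0,L1,L3,L6} = {L0}; idom=L0

DF derivation:
  join L2 pred L0: · stop@L0
  join L2 pred L1: L1 stop@L0
  join L2 pred L4: L4→L2 stop@L0
  join L5 pred L2: · stop@L2
  join L5 pred L4: L4 stop@L2
  join L7 pred L1: L1 stop@L0
  join L7 pred L4: L4→L2 stop@L0
  join L7 pred L5: L5→L2 stop@L0
  join L7 pred L6: L6→L3→L1 stop@L0
  L0 → ∅
  L1 → {L2,L7}
  L2 → {L2,L7}
  L3 → {L7}
  L4 → {L2,L5,L7}
  L5 → {L7}
  L6 → {L7}
  L7 → ∅

φ for s: defs {L0,L1,L4}
  DF⁺ = {L2,L5,L7}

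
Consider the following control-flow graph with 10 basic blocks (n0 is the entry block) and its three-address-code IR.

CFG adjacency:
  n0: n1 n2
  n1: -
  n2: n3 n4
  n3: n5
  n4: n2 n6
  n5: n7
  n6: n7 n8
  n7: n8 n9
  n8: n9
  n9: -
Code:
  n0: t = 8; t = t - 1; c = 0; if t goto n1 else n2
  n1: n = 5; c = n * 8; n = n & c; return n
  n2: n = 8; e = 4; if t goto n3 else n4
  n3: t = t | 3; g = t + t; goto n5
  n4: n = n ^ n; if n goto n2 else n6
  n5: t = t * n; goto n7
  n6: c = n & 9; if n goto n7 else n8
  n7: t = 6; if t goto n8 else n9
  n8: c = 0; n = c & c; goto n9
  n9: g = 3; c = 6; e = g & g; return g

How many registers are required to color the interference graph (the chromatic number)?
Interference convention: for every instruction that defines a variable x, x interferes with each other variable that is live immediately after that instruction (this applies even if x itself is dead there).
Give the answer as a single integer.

Per-block:
  n0 def {c,t} use ∅
  n1 def {c,n} use ∅
  n2 def {e,n} use {t}
  n3 def {g,t} use {t}
  n4 def {n} use {n}
  n5 def {t} use {n,t}
  n6 def {c} use {n}
  n7 def {t} use ∅
  n8 def {c,n} use ∅
  n9 def {c,e,g} use ∅

Liveness:
  n0 li=∅ lo={t}
  n1 li=∅ lo=∅
  n2 li={t} lo={n,t}
  n3 li={n,t} lo={n,t}
  n4 li={n,t} lo={n,t}
  n5 li={n,t} lo=∅
  n6 li={n} lo=∅
  n7 li=∅ lo=∅
  n8 li=∅ lo=∅
  n9 li=∅ lo=∅

Conflict graph:
  c — {g,n,t}
  e — {g,n,t}
  g — {c,e,n,t}
  n — {c,e,g,t}
  t — {c,e,g,n}

Chromatic number:
  {c,g,n,t} pairwise interfere (4-clique) ⇒ χ ≥ 4
  4-colouring: R0={g}  R1={n}  R2={t}  R3={c,e}
  χ = 4

Answer: 4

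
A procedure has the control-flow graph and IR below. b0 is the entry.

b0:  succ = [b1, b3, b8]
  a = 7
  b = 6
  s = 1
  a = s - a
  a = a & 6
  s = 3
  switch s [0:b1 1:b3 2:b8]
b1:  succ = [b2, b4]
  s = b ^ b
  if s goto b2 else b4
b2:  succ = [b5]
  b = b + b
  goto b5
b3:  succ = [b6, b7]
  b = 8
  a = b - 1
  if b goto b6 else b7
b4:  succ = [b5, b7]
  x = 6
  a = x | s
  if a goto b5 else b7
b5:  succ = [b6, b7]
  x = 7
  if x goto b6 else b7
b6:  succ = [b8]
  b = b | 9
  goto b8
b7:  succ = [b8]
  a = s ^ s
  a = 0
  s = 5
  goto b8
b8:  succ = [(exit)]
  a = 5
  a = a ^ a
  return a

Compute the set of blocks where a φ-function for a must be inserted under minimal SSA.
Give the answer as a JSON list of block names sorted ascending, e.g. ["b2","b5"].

Answer: ["b5", "b6", "b7", "b8"]

Derivation:
idom tree: b1←b0 b2←b1 b3←b0 b4←b1 b5←b1 b6←b0 b7←b0 b8←b0
Dom∩ at merges:
  b5: preds {b2,b4}: {b0,b1,b2} ∩ {b0,b1,b4} = {b0,b1}; idom=b1
  b6: preds {b3,b5}: {b0,b3} ∩ {b0,b1,b5} = {b0}; idom=b0
  b7: preds {b3,b4,b5}: {b0,b3} ∩ {b0,b1,b4} ∩ {b0,b1,b5} = {b0}; idom=b0
  b8: preds {b0,b6,b7}: {b0} ∩ {b0,b6} ∩ {b0,b7} = {b0}; idom=b0

DF derivation:
  join b5 pred b2: b2 stop@b1
  join b5 pred b4: b4 stop@b1
  join b6 pred b3: b3 stop@b0
  join b6 pred b5: b5→b1 stop@b0
  join b7 pred b3: b3 stop@b0
  join b7 pred b4: b4→b1 stop@b0
  join b7 pred b5: b5→b1 stop@b0
  join b8 pred b0: · stop@b0
  join b8 pred b6: b6 stop@b0
  join b8 pred b7: b7 stop@b0
  b0: DF=∅
  b1: DF={b6,b7}
  b2: DF={b5}
  b3: DF={b6,b7}
  b4: DF={b5,b7}
  b5: DF={b6,b7}
  b6: DF={b8}
  b7: DF={b8}
  b8: DF=∅

φ for a: defs {b0,b3,b4,b7,b8}
  DF⁺ = {b5,b6,b7,b8}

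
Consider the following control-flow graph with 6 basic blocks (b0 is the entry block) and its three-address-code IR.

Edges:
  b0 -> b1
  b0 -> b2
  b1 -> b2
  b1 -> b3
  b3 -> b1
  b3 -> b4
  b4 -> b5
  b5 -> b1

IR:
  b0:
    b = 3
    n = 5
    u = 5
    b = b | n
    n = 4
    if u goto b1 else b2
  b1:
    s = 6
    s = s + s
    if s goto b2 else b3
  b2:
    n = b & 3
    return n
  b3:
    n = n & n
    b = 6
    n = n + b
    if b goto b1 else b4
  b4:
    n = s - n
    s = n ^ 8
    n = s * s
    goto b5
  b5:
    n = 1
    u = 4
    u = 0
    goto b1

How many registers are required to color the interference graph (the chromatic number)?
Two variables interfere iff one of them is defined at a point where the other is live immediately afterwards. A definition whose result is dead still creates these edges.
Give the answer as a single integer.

Answer: 3

Working:
def/use:
  b0: def={b,n,u} ue=∅
  b1: def={s} ue=∅
  b2: def={n} ue={b}
  b3: def={b,n} ue={n}
  b4: def={n,s} ue={n,s}
  b5: def={n,u} ue=∅

Backward fixpoint:
  b0: in=∅ out={b,n}
  b1: in={b,n} out={b,n,s}
  b2: in={b} out=∅
  b3: in={n,s} out={b,n,s}
  b4: in={b,n,s} out={b}
  b5: in={b} out={b,n}

Conflict graph:
  b — {n,s,u}
  n — {b,s,u}
  s — {b,n}
  u — {b,n}

Registers:
  lower bound: {b,n,s} mutually conflict ⇒ χ ≥ 3
  3-colouring: r0={b}  r1={n}  r2={s,u}
  χ = 3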